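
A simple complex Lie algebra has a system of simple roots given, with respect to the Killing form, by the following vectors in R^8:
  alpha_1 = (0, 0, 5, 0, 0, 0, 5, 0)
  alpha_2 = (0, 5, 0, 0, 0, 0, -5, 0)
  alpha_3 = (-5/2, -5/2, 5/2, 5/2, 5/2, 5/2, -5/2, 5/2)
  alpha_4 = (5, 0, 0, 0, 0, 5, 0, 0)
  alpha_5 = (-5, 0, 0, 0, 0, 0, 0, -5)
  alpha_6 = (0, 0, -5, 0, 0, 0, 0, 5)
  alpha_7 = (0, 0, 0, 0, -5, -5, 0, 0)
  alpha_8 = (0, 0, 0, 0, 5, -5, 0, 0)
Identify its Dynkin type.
E_8

Compute the Cartan integers a_ij = 2(alpha_i, alpha_j)/(alpha_j, alpha_j); the resulting 8x8 Cartan matrix is
[[2, -1, 0, 0, 0, -1, 0, 0], [-1, 2, 0, 0, 0, 0, 0, 0], [0, 0, 2, 0, 0, 0, -1, 0], [0, 0, 0, 2, -1, 0, -1, -1], [0, 0, 0, -1, 2, -1, 0, 0], [-1, 0, 0, 0, -1, 2, 0, 0], [0, 0, -1, -1, 0, 0, 2, 0], [0, 0, 0, -1, 0, 0, 0, 2]].
All simple roots have the same length, so the diagram is simply laced. The associated Dynkin diagram is a chain of 7 nodes with one extra node attached to the third node from one end (E_8), so the type is E_8.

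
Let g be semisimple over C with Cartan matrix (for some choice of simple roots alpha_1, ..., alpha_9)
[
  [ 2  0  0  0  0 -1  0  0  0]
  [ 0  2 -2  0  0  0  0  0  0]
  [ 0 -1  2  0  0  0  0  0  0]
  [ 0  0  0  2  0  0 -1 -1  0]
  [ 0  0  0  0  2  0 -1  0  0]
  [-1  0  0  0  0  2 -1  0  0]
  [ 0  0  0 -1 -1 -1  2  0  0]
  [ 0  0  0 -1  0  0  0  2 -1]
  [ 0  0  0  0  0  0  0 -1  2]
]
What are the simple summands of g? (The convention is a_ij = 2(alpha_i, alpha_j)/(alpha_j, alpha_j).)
The diagram associated to this matrix has two connected components: the simple roots {alpha_2, alpha_3} form a chain of 2 nodes with a double edge at one end; the terminal node there is the unique short simple root (B_2), and {alpha_1, alpha_4, alpha_5, alpha_6, alpha_7, alpha_8, alpha_9} form a chain of 6 nodes with one extra node attached to the third node from one end (E_7). A semisimple Lie algebra decomposes uniquely as the direct sum of simple ideals, one per connected component of its Dynkin diagram, so g ≅ B_2 ⊕ E_7 (dimension 10 + 133 = 143).

B_2 + E_7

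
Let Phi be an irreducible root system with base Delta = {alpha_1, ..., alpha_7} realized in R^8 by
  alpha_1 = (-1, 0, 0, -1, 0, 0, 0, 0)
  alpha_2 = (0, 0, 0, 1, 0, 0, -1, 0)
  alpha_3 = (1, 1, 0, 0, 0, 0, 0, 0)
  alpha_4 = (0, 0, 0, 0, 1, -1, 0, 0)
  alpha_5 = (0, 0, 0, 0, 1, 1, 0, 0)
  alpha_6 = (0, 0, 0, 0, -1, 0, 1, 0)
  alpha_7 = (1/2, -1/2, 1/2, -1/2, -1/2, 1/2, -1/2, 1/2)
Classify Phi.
Compute the Cartan integers a_ij = 2(alpha_i, alpha_j)/(alpha_j, alpha_j); the resulting 7x7 Cartan matrix is
[[2, -1, -1, 0, 0, 0, 0], [-1, 2, 0, 0, 0, -1, 0], [-1, 0, 2, 0, 0, 0, 0], [0, 0, 0, 2, 0, -1, -1], [0, 0, 0, 0, 2, -1, 0], [0, -1, 0, -1, -1, 2, 0], [0, 0, 0, -1, 0, 0, 2]].
All simple roots have the same length, so the diagram is simply laced. The associated Dynkin diagram is a chain of 6 nodes with one extra node attached to the third node from one end (E_7), so the type is E_7.

E_7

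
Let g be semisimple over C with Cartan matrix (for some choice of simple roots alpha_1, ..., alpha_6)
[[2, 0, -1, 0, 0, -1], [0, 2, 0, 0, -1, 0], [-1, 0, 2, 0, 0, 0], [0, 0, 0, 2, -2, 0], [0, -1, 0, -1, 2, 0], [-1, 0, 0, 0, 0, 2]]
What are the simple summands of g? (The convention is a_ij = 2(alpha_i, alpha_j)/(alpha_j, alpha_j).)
The diagram associated to this matrix has two connected components: the simple roots {alpha_1, alpha_3, alpha_6} form a chain of 3 nodes with single edges (A_3), and {alpha_2, alpha_4, alpha_5} form a chain of 3 nodes with a double edge at one end; the terminal node there is the unique long simple root (C_3). A semisimple Lie algebra decomposes uniquely as the direct sum of simple ideals, one per connected component of its Dynkin diagram, so g ≅ A_3 ⊕ C_3 (dimension 15 + 21 = 36).

A_3 (sl(4)) + C_3 (sp(6))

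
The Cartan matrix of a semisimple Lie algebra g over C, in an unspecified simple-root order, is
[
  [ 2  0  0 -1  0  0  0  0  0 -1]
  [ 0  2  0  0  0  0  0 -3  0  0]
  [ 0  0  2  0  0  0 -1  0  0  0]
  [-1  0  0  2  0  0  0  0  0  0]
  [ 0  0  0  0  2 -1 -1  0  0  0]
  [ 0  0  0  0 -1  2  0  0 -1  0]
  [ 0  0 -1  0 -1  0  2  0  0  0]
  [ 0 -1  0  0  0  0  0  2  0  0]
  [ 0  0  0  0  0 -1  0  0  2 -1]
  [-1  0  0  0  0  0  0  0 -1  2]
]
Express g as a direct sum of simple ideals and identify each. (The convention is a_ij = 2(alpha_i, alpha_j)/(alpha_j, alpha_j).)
The diagram associated to this matrix has two connected components: the simple roots {alpha_1, alpha_3, alpha_4, alpha_5, alpha_6, alpha_7, alpha_9, alpha_10} form a chain of 8 nodes with single edges (A_8), and {alpha_2, alpha_8} form two nodes joined by a triple edge (G_2). A semisimple Lie algebra decomposes uniquely as the direct sum of simple ideals, one per connected component of its Dynkin diagram, so g ≅ A_8 ⊕ G_2 (dimension 80 + 14 = 94).

A_8 (sl(9)) + G_2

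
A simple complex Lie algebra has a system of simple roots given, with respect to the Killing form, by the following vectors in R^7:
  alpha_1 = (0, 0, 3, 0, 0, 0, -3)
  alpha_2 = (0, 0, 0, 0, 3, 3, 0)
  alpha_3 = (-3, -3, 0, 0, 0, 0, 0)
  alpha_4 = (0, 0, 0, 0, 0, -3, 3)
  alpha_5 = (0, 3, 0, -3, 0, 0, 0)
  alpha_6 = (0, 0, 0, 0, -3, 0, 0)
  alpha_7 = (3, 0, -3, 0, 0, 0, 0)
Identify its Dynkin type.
B7

Compute the Cartan integers a_ij = 2(alpha_i, alpha_j)/(alpha_j, alpha_j); the resulting 7x7 Cartan matrix is
[[2, 0, 0, -1, 0, 0, -1], [0, 2, 0, -1, 0, -2, 0], [0, 0, 2, 0, -1, 0, -1], [-1, -1, 0, 2, 0, 0, 0], [0, 0, -1, 0, 2, 0, 0], [0, -1, 0, 0, 0, 2, 0], [-1, 0, -1, 0, 0, 0, 2]].
The roots have two lengths (squared-length ratio 2:1); the short ones are alpha_{6}. The associated Dynkin diagram is a chain of 7 nodes with a double edge at one end; the terminal node there is the unique short simple root (B_7), so the type is B_7 (the algebra so(15)).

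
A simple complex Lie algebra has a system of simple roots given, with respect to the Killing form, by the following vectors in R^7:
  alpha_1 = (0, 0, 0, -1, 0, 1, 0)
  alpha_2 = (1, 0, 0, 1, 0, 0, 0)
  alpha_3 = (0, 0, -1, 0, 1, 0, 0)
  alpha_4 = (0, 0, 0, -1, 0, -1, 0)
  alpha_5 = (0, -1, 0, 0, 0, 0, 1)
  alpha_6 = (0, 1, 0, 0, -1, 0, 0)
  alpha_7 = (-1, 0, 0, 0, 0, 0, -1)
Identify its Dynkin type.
D_7

Compute the Cartan integers a_ij = 2(alpha_i, alpha_j)/(alpha_j, alpha_j); the resulting 7x7 Cartan matrix is
[[2, -1, 0, 0, 0, 0, 0], [-1, 2, 0, -1, 0, 0, -1], [0, 0, 2, 0, 0, -1, 0], [0, -1, 0, 2, 0, 0, 0], [0, 0, 0, 0, 2, -1, -1], [0, 0, -1, 0, -1, 2, 0], [0, -1, 0, 0, -1, 0, 2]].
All simple roots have the same length, so the diagram is simply laced. The associated Dynkin diagram is a chain of 5 nodes with a fork of two nodes at one end (D_7), so the type is D_7 (the algebra so(14)).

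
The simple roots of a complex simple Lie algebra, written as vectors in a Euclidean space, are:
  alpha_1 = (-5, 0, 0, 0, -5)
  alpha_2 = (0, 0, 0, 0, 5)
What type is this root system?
Compute the Cartan integers a_ij = 2(alpha_i, alpha_j)/(alpha_j, alpha_j); the resulting 2x2 Cartan matrix is
[[2, -2], [-1, 2]].
The roots have two lengths (squared-length ratio 2:1); the short ones are alpha_{2}. The associated Dynkin diagram is a chain of 2 nodes with a double edge at one end; the terminal node there is the unique short simple root (B_2), so the type is B_2 (the algebra so(5)).

B_2 (so(5))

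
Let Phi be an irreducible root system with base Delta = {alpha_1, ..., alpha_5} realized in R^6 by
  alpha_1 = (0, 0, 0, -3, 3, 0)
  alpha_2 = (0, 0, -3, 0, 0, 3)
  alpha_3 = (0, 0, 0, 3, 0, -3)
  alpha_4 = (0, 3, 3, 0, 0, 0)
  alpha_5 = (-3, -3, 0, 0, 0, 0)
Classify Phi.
Compute the Cartan integers a_ij = 2(alpha_i, alpha_j)/(alpha_j, alpha_j); the resulting 5x5 Cartan matrix is
[[2, 0, -1, 0, 0], [0, 2, -1, -1, 0], [-1, -1, 2, 0, 0], [0, -1, 0, 2, -1], [0, 0, 0, -1, 2]].
All simple roots have the same length, so the diagram is simply laced. The associated Dynkin diagram is a chain of 5 nodes with single edges (A_5), so the type is A_5 (the algebra sl(6)).

A_5 (sl(6))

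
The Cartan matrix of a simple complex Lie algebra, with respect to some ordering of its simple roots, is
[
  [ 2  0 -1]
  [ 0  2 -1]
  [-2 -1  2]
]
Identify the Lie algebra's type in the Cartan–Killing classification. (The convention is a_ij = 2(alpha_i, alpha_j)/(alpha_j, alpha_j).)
The matrix has rank 3 with 2's on the diagonal. Reading the off-diagonal entries as Dynkin edges (a single edge where a_ij = a_ji = -1; a double or triple edge where a_ij * a_ji = 2 or 3), the diagram is a chain of 3 nodes with a double edge at one end; the terminal node there is the unique short simple root (B_3). One simple-root ordering that puts it in standard form is (alpha_2, alpha_3, alpha_1). So the algebra is type B_3, i.e. so(7).

B3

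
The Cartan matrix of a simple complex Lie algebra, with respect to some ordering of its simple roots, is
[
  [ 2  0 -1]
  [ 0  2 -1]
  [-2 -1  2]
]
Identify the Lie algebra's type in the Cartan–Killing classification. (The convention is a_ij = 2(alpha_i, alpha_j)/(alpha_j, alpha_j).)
B_3 (so(7))

The matrix has rank 3 with 2's on the diagonal. Reading the off-diagonal entries as Dynkin edges (a single edge where a_ij = a_ji = -1; a double or triple edge where a_ij * a_ji = 2 or 3), the diagram is a chain of 3 nodes with a double edge at one end; the terminal node there is the unique short simple root (B_3). One simple-root ordering that puts it in standard form is (alpha_2, alpha_3, alpha_1). So the algebra is type B_3, i.e. so(7).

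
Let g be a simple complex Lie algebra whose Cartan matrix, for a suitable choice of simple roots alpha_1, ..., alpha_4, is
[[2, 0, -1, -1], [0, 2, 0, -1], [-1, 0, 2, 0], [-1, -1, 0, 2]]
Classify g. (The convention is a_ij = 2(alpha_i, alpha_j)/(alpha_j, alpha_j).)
The matrix has rank 4 with 2's on the diagonal. Reading the off-diagonal entries as Dynkin edges (a single edge where a_ij = a_ji = -1; a double or triple edge where a_ij * a_ji = 2 or 3), the diagram is a chain of 4 nodes with single edges (A_4). One simple-root ordering that puts it in standard form is (alpha_2, alpha_4, alpha_1, alpha_3). So the algebra is type A_4, i.e. sl(5).

A4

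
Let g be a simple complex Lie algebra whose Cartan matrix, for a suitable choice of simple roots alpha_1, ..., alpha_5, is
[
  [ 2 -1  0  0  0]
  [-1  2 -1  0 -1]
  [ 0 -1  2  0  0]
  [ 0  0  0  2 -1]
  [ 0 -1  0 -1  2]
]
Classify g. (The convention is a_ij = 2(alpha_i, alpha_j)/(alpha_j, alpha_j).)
D5

The matrix has rank 5 with 2's on the diagonal. Reading the off-diagonal entries as Dynkin edges (a single edge where a_ij = a_ji = -1; a double or triple edge where a_ij * a_ji = 2 or 3), the diagram is a chain of 3 nodes with a fork of two nodes at one end (D_5). One simple-root ordering that puts it in standard form is (alpha_4, alpha_5, alpha_2, alpha_3, alpha_1). So the algebra is type D_5, i.e. so(10).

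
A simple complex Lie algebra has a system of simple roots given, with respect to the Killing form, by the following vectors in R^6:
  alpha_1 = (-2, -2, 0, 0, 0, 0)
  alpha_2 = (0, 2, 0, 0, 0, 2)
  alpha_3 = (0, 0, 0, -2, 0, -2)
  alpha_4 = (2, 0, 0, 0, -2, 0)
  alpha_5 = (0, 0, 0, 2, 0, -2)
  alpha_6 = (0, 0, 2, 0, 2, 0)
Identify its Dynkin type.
D6

Compute the Cartan integers a_ij = 2(alpha_i, alpha_j)/(alpha_j, alpha_j); the resulting 6x6 Cartan matrix is
[[2, -1, 0, -1, 0, 0], [-1, 2, -1, 0, -1, 0], [0, -1, 2, 0, 0, 0], [-1, 0, 0, 2, 0, -1], [0, -1, 0, 0, 2, 0], [0, 0, 0, -1, 0, 2]].
All simple roots have the same length, so the diagram is simply laced. The associated Dynkin diagram is a chain of 4 nodes with a fork of two nodes at one end (D_6), so the type is D_6 (the algebra so(12)).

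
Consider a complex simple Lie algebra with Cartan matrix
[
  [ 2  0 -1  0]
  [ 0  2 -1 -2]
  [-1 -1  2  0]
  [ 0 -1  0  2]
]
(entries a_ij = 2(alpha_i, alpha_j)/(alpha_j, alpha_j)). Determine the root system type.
The matrix has rank 4 with 2's on the diagonal. Reading the off-diagonal entries as Dynkin edges (a single edge where a_ij = a_ji = -1; a double or triple edge where a_ij * a_ji = 2 or 3), the diagram is a chain of 4 nodes with a double edge at one end; the terminal node there is the unique short simple root (B_4). One simple-root ordering that puts it in standard form is (alpha_1, alpha_3, alpha_2, alpha_4). So the algebra is type B_4, i.e. so(9).

B_4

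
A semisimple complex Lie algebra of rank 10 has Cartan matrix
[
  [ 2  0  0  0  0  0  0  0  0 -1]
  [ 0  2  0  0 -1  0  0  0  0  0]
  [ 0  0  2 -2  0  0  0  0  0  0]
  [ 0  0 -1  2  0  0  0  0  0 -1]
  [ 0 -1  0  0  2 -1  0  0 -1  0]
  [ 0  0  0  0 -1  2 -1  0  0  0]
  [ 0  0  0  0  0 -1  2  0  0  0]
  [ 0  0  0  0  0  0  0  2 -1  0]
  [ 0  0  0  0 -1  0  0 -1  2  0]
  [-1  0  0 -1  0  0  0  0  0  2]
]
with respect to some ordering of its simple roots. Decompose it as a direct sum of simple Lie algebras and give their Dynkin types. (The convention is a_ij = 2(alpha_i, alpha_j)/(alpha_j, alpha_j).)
The diagram associated to this matrix has two connected components: the simple roots {alpha_1, alpha_3, alpha_4, alpha_10} form a chain of 4 nodes with a double edge at one end; the terminal node there is the unique long simple root (C_4), and {alpha_2, alpha_5, alpha_6, alpha_7, alpha_8, alpha_9} form a chain of 5 nodes with one extra node attached to the third node from one end (E_6). A semisimple Lie algebra decomposes uniquely as the direct sum of simple ideals, one per connected component of its Dynkin diagram, so g ≅ C_4 ⊕ E_6 (dimension 36 + 78 = 114).

C4 ⊕ E6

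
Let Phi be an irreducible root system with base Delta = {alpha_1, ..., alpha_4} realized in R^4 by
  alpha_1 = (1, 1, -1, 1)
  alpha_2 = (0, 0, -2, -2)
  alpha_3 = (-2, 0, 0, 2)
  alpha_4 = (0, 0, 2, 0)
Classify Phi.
Compute the Cartan integers a_ij = 2(alpha_i, alpha_j)/(alpha_j, alpha_j); the resulting 4x4 Cartan matrix is
[[2, 0, 0, -1], [0, 2, -1, -2], [0, -1, 2, 0], [-1, -1, 0, 2]].
The roots have two lengths (squared-length ratio 2:1); the short ones are alpha_{1,4}. The associated Dynkin diagram is a chain of 4 nodes with a double edge between the middle two (F_4), so the type is F_4.

F_4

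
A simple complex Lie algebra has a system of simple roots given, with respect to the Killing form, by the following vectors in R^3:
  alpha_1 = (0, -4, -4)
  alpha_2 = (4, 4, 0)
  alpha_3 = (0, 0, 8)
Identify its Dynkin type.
C3

Compute the Cartan integers a_ij = 2(alpha_i, alpha_j)/(alpha_j, alpha_j); the resulting 3x3 Cartan matrix is
[[2, -1, -1], [-1, 2, 0], [-2, 0, 2]].
The roots have two lengths (squared-length ratio 2:1); the short ones are alpha_{1,2}. The associated Dynkin diagram is a chain of 3 nodes with a double edge at one end; the terminal node there is the unique long simple root (C_3), so the type is C_3 (the algebra sp(6)).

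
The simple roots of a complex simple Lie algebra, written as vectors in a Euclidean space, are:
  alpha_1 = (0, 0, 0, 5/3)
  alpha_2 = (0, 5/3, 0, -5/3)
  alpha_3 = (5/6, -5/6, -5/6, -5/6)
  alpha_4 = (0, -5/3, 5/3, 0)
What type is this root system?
F4

Compute the Cartan integers a_ij = 2(alpha_i, alpha_j)/(alpha_j, alpha_j); the resulting 4x4 Cartan matrix is
[[2, -1, -1, 0], [-2, 2, 0, -1], [-1, 0, 2, 0], [0, -1, 0, 2]].
The roots have two lengths (squared-length ratio 2:1); the short ones are alpha_{1,3}. The associated Dynkin diagram is a chain of 4 nodes with a double edge between the middle two (F_4), so the type is F_4.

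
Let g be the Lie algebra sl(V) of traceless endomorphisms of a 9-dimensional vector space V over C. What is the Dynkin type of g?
A_8 (sl(9))

This is sl(9), which has dimension 9^2 - 1 = 80 and rank 9 - 1 = 8 (a Cartan subalgebra is the diagonal traceless matrices). In the classification of classical Lie algebras, the special linear algebra sl(n+1) has type A_n; here n = 8, so the Dynkin diagram is a chain of 8 nodes with single edges (A_8). Hence the type is A_8.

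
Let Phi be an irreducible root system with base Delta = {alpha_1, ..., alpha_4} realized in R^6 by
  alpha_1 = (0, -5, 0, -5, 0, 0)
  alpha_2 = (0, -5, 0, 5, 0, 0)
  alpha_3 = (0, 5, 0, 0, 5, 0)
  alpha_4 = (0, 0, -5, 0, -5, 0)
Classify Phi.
D_4

Compute the Cartan integers a_ij = 2(alpha_i, alpha_j)/(alpha_j, alpha_j); the resulting 4x4 Cartan matrix is
[[2, 0, -1, 0], [0, 2, -1, 0], [-1, -1, 2, -1], [0, 0, -1, 2]].
All simple roots have the same length, so the diagram is simply laced. The associated Dynkin diagram is a chain of 2 nodes with a fork of two nodes at one end (D_4), so the type is D_4 (the algebra so(8)).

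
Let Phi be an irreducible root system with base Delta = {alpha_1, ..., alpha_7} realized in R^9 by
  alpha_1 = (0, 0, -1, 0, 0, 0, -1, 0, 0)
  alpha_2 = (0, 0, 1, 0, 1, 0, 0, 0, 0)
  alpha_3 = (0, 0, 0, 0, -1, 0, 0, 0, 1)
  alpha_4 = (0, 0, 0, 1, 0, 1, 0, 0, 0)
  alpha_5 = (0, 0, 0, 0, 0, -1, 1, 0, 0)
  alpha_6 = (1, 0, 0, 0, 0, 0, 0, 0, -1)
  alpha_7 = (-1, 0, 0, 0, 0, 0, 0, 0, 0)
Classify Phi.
Compute the Cartan integers a_ij = 2(alpha_i, alpha_j)/(alpha_j, alpha_j); the resulting 7x7 Cartan matrix is
[[2, -1, 0, 0, -1, 0, 0], [-1, 2, -1, 0, 0, 0, 0], [0, -1, 2, 0, 0, -1, 0], [0, 0, 0, 2, -1, 0, 0], [-1, 0, 0, -1, 2, 0, 0], [0, 0, -1, 0, 0, 2, -2], [0, 0, 0, 0, 0, -1, 2]].
The roots have two lengths (squared-length ratio 2:1); the short ones are alpha_{7}. The associated Dynkin diagram is a chain of 7 nodes with a double edge at one end; the terminal node there is the unique short simple root (B_7), so the type is B_7 (the algebra so(15)).

B_7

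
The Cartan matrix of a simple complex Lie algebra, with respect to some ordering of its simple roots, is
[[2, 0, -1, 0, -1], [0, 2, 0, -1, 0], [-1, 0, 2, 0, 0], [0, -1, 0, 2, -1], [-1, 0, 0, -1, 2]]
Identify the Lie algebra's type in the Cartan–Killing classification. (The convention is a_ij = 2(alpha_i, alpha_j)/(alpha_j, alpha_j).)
type A_5

The matrix has rank 5 with 2's on the diagonal. Reading the off-diagonal entries as Dynkin edges (a single edge where a_ij = a_ji = -1; a double or triple edge where a_ij * a_ji = 2 or 3), the diagram is a chain of 5 nodes with single edges (A_5). One simple-root ordering that puts it in standard form is (alpha_2, alpha_4, alpha_5, alpha_1, alpha_3). So the algebra is type A_5, i.e. sl(6).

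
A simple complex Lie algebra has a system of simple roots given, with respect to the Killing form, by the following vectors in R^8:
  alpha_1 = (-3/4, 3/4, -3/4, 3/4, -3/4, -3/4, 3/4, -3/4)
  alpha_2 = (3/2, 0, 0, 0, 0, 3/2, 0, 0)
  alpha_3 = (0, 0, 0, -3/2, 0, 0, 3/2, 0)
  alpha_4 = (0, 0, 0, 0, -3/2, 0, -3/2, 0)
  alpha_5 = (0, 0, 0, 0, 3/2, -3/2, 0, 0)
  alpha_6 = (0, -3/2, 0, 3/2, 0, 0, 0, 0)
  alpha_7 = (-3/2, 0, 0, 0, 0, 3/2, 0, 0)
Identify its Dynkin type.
Compute the Cartan integers a_ij = 2(alpha_i, alpha_j)/(alpha_j, alpha_j); the resulting 7x7 Cartan matrix is
[[2, -1, 0, 0, 0, 0, 0], [-1, 2, 0, 0, -1, 0, 0], [0, 0, 2, -1, 0, -1, 0], [0, 0, -1, 2, -1, 0, 0], [0, -1, 0, -1, 2, 0, -1], [0, 0, -1, 0, 0, 2, 0], [0, 0, 0, 0, -1, 0, 2]].
All simple roots have the same length, so the diagram is simply laced. The associated Dynkin diagram is a chain of 6 nodes with one extra node attached to the third node from one end (E_7), so the type is E_7.

E_7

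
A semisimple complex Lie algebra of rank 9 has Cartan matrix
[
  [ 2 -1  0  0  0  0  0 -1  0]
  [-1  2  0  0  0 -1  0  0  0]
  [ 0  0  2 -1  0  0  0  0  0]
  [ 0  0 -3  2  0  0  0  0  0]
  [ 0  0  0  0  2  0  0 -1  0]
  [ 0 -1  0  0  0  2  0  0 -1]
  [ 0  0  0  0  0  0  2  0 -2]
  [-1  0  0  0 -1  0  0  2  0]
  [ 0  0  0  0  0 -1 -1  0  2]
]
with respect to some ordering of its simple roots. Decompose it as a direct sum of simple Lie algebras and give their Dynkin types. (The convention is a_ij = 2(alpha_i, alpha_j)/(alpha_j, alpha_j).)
The diagram associated to this matrix has two connected components: the simple roots {alpha_1, alpha_2, alpha_5, alpha_6, alpha_7, alpha_8, alpha_9} form a chain of 7 nodes with a double edge at one end; the terminal node there is the unique long simple root (C_7), and {alpha_3, alpha_4} form two nodes joined by a triple edge (G_2). A semisimple Lie algebra decomposes uniquely as the direct sum of simple ideals, one per connected component of its Dynkin diagram, so g ≅ C_7 ⊕ G_2 (dimension 105 + 14 = 119).

C_7 ⊕ G_2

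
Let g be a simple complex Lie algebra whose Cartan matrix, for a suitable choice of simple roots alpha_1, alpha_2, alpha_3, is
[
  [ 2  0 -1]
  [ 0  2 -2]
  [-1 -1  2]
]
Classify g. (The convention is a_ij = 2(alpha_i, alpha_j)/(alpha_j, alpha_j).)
The matrix has rank 3 with 2's on the diagonal. Reading the off-diagonal entries as Dynkin edges (a single edge where a_ij = a_ji = -1; a double or triple edge where a_ij * a_ji = 2 or 3), the diagram is a chain of 3 nodes with a double edge at one end; the terminal node there is the unique long simple root (C_3). One simple-root ordering that puts it in standard form is (alpha_1, alpha_3, alpha_2). So the algebra is type C_3, i.e. sp(6).

C_3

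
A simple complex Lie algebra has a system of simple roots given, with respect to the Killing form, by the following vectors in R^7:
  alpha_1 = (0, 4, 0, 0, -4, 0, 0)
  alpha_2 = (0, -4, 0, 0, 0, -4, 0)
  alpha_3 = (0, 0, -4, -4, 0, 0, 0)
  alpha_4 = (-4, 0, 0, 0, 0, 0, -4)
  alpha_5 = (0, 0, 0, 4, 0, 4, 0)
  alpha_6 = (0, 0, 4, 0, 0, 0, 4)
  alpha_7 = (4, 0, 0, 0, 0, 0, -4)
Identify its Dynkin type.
Compute the Cartan integers a_ij = 2(alpha_i, alpha_j)/(alpha_j, alpha_j); the resulting 7x7 Cartan matrix is
[[2, -1, 0, 0, 0, 0, 0], [-1, 2, 0, 0, -1, 0, 0], [0, 0, 2, 0, -1, -1, 0], [0, 0, 0, 2, 0, -1, 0], [0, -1, -1, 0, 2, 0, 0], [0, 0, -1, -1, 0, 2, -1], [0, 0, 0, 0, 0, -1, 2]].
All simple roots have the same length, so the diagram is simply laced. The associated Dynkin diagram is a chain of 5 nodes with a fork of two nodes at one end (D_7), so the type is D_7 (the algebra so(14)).

D_7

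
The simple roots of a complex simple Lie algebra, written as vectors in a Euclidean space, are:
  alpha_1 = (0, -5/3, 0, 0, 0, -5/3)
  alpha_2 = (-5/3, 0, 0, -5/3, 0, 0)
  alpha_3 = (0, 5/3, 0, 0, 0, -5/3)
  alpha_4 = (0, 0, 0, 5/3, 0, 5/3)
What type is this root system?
D_4 (so(8))

Compute the Cartan integers a_ij = 2(alpha_i, alpha_j)/(alpha_j, alpha_j); the resulting 4x4 Cartan matrix is
[[2, 0, 0, -1], [0, 2, 0, -1], [0, 0, 2, -1], [-1, -1, -1, 2]].
All simple roots have the same length, so the diagram is simply laced. The associated Dynkin diagram is a chain of 2 nodes with a fork of two nodes at one end (D_4), so the type is D_4 (the algebra so(8)).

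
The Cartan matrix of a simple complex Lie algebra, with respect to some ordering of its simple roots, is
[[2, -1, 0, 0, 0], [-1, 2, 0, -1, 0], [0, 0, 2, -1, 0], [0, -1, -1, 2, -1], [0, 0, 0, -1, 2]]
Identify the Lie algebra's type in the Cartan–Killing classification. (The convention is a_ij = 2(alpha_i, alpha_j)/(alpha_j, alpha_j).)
The matrix has rank 5 with 2's on the diagonal. Reading the off-diagonal entries as Dynkin edges (a single edge where a_ij = a_ji = -1; a double or triple edge where a_ij * a_ji = 2 or 3), the diagram is a chain of 3 nodes with a fork of two nodes at one end (D_5). One simple-root ordering that puts it in standard form is (alpha_1, alpha_2, alpha_4, alpha_3, alpha_5). So the algebra is type D_5, i.e. so(10).

D_5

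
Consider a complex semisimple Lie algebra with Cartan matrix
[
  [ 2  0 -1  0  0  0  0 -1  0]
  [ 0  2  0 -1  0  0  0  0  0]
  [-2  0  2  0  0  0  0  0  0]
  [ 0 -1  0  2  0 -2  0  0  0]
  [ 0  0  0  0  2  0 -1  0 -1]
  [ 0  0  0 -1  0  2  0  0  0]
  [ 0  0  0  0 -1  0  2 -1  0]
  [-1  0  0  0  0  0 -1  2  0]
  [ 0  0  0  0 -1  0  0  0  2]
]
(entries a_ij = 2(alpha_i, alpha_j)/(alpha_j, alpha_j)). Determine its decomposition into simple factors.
type B_3 + type C_6

The diagram associated to this matrix has two connected components: the simple roots {alpha_2, alpha_4, alpha_6} form a chain of 3 nodes with a double edge at one end; the terminal node there is the unique short simple root (B_3), and {alpha_1, alpha_3, alpha_5, alpha_7, alpha_8, alpha_9} form a chain of 6 nodes with a double edge at one end; the terminal node there is the unique long simple root (C_6). A semisimple Lie algebra decomposes uniquely as the direct sum of simple ideals, one per connected component of its Dynkin diagram, so g ≅ B_3 ⊕ C_6 (dimension 21 + 78 = 99).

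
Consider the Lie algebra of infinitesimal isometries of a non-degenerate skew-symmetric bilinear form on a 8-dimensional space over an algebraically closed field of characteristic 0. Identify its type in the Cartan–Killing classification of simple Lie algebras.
type C_4

This is sp(8), which has dimension 8(8+1)/2 = 36 and rank 8/2 = 4. In the classification of classical Lie algebras, the symplectic algebra sp(2n) has type C_n; here n = 4, so the Dynkin diagram is a chain of 4 nodes with a double edge at one end; the terminal node there is the unique long simple root (C_4). Hence the type is C_4.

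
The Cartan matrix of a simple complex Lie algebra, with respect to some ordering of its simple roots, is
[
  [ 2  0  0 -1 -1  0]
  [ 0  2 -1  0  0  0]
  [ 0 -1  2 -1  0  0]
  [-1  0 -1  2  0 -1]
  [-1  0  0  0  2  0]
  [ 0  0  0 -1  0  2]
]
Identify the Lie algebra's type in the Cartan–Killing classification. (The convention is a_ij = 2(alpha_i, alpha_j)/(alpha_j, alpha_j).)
The matrix has rank 6 with 2's on the diagonal. Reading the off-diagonal entries as Dynkin edges (a single edge where a_ij = a_ji = -1; a double or triple edge where a_ij * a_ji = 2 or 3), the diagram is a chain of 5 nodes with one extra node attached to the third node from one end (E_6). One simple-root ordering that puts it in standard form is (alpha_5, alpha_6, alpha_1, alpha_4, alpha_3, alpha_2). So the algebra is type E_6.

E6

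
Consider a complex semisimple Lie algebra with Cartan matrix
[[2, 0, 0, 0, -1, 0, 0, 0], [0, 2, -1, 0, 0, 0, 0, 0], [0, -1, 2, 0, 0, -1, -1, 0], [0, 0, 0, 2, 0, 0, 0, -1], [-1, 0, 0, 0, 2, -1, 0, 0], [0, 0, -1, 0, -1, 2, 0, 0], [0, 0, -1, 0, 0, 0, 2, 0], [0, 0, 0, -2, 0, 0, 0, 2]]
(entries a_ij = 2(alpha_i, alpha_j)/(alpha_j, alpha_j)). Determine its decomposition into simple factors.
type B_2 + type D_6

The diagram associated to this matrix has two connected components: the simple roots {alpha_4, alpha_8} form a chain of 2 nodes with a double edge at one end; the terminal node there is the unique short simple root (B_2), and {alpha_1, alpha_2, alpha_3, alpha_5, alpha_6, alpha_7} form a chain of 4 nodes with a fork of two nodes at one end (D_6). A semisimple Lie algebra decomposes uniquely as the direct sum of simple ideals, one per connected component of its Dynkin diagram, so g ≅ B_2 ⊕ D_6 (dimension 10 + 66 = 76).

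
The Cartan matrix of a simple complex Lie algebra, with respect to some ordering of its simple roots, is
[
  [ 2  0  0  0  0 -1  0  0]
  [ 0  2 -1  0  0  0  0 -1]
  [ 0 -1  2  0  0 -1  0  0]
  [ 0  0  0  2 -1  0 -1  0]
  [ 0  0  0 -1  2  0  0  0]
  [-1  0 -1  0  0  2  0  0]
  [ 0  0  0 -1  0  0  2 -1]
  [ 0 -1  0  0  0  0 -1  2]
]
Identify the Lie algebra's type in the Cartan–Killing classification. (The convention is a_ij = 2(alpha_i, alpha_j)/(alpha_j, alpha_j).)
The matrix has rank 8 with 2's on the diagonal. Reading the off-diagonal entries as Dynkin edges (a single edge where a_ij = a_ji = -1; a double or triple edge where a_ij * a_ji = 2 or 3), the diagram is a chain of 8 nodes with single edges (A_8). One simple-root ordering that puts it in standard form is (alpha_1, alpha_6, alpha_3, alpha_2, alpha_8, alpha_7, alpha_4, alpha_5). So the algebra is type A_8, i.e. sl(9).

A_8 (sl(9))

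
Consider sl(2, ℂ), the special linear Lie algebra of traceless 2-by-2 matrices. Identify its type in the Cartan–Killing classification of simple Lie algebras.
A1

This is sl(2), which has dimension 2^2 - 1 = 3 and rank 2 - 1 = 1 (a Cartan subalgebra is the diagonal traceless matrices). In the classification of classical Lie algebras, the special linear algebra sl(n+1) has type A_n; here n = 1, so the Dynkin diagram is a chain of 1 nodes with single edges (A_1). Hence the type is A_1.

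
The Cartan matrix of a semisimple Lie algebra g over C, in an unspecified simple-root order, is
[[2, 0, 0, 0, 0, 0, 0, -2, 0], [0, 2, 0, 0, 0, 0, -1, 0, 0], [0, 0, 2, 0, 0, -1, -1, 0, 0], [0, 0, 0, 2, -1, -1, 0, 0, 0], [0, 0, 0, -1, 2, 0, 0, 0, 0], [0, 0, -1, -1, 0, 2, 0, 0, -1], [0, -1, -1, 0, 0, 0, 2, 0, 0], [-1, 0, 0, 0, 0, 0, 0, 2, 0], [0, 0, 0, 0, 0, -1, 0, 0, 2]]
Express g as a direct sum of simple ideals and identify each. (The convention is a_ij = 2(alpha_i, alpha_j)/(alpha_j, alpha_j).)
The diagram associated to this matrix has two connected components: the simple roots {alpha_1, alpha_8} form a chain of 2 nodes with a double edge at one end; the terminal node there is the unique short simple root (B_2), and {alpha_2, alpha_3, alpha_4, alpha_5, alpha_6, alpha_7, alpha_9} form a chain of 6 nodes with one extra node attached to the third node from one end (E_7). A semisimple Lie algebra decomposes uniquely as the direct sum of simple ideals, one per connected component of its Dynkin diagram, so g ≅ B_2 ⊕ E_7 (dimension 10 + 133 = 143).

B_2 ⊕ E_7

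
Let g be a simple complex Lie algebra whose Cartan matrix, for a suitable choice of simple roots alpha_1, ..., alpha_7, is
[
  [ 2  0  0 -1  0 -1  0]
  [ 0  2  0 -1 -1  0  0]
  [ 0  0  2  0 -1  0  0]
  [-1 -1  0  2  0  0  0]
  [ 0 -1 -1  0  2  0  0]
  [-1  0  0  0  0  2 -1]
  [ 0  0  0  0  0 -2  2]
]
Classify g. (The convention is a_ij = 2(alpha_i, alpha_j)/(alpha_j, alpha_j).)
The matrix has rank 7 with 2's on the diagonal. Reading the off-diagonal entries as Dynkin edges (a single edge where a_ij = a_ji = -1; a double or triple edge where a_ij * a_ji = 2 or 3), the diagram is a chain of 7 nodes with a double edge at one end; the terminal node there is the unique long simple root (C_7). One simple-root ordering that puts it in standard form is (alpha_3, alpha_5, alpha_2, alpha_4, alpha_1, alpha_6, alpha_7). So the algebra is type C_7, i.e. sp(14).

C7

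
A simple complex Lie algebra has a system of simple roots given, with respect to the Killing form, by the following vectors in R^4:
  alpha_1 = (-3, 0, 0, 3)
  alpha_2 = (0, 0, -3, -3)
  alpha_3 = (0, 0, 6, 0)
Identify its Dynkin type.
Compute the Cartan integers a_ij = 2(alpha_i, alpha_j)/(alpha_j, alpha_j); the resulting 3x3 Cartan matrix is
[[2, -1, 0], [-1, 2, -1], [0, -2, 2]].
The roots have two lengths (squared-length ratio 2:1); the short ones are alpha_{1,2}. The associated Dynkin diagram is a chain of 3 nodes with a double edge at one end; the terminal node there is the unique long simple root (C_3), so the type is C_3 (the algebra sp(6)).

C_3 (sp(6))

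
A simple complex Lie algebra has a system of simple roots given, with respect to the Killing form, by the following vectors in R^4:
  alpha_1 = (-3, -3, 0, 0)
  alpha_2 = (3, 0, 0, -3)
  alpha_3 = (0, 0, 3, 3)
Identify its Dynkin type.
Compute the Cartan integers a_ij = 2(alpha_i, alpha_j)/(alpha_j, alpha_j); the resulting 3x3 Cartan matrix is
[[2, -1, 0], [-1, 2, -1], [0, -1, 2]].
All simple roots have the same length, so the diagram is simply laced. The associated Dynkin diagram is a chain of 3 nodes with single edges (A_3), so the type is A_3 (the algebra sl(4)).

A_3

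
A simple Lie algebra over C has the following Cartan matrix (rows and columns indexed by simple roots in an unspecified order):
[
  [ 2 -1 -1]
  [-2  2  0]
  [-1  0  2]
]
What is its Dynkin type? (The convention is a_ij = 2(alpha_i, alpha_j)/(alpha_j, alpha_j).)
The matrix has rank 3 with 2's on the diagonal. Reading the off-diagonal entries as Dynkin edges (a single edge where a_ij = a_ji = -1; a double or triple edge where a_ij * a_ji = 2 or 3), the diagram is a chain of 3 nodes with a double edge at one end; the terminal node there is the unique long simple root (C_3). One simple-root ordering that puts it in standard form is (alpha_3, alpha_1, alpha_2). So the algebra is type C_3, i.e. sp(6).

C3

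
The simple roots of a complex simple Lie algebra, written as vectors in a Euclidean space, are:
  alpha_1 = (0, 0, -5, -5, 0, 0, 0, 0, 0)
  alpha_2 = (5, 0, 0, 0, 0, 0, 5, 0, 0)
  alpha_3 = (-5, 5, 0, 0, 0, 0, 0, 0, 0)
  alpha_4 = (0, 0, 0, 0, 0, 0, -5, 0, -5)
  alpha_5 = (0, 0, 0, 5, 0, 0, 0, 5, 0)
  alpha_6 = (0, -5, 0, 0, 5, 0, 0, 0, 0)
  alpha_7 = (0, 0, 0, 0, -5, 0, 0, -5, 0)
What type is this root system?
A_7

Compute the Cartan integers a_ij = 2(alpha_i, alpha_j)/(alpha_j, alpha_j); the resulting 7x7 Cartan matrix is
[[2, 0, 0, 0, -1, 0, 0], [0, 2, -1, -1, 0, 0, 0], [0, -1, 2, 0, 0, -1, 0], [0, -1, 0, 2, 0, 0, 0], [-1, 0, 0, 0, 2, 0, -1], [0, 0, -1, 0, 0, 2, -1], [0, 0, 0, 0, -1, -1, 2]].
All simple roots have the same length, so the diagram is simply laced. The associated Dynkin diagram is a chain of 7 nodes with single edges (A_7), so the type is A_7 (the algebra sl(8)).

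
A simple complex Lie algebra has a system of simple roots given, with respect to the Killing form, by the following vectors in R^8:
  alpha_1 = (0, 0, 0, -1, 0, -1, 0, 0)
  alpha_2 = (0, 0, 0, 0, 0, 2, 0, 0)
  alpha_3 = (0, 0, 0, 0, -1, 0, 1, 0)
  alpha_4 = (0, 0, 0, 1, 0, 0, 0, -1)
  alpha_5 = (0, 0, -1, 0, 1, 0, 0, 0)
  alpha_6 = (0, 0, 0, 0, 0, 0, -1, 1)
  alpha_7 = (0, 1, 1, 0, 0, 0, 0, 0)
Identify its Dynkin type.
Compute the Cartan integers a_ij = 2(alpha_i, alpha_j)/(alpha_j, alpha_j); the resulting 7x7 Cartan matrix is
[[2, -1, 0, -1, 0, 0, 0], [-2, 2, 0, 0, 0, 0, 0], [0, 0, 2, 0, -1, -1, 0], [-1, 0, 0, 2, 0, -1, 0], [0, 0, -1, 0, 2, 0, -1], [0, 0, -1, -1, 0, 2, 0], [0, 0, 0, 0, -1, 0, 2]].
The roots have two lengths (squared-length ratio 2:1); the short ones are alpha_{1,3,4,5,6,7}. The associated Dynkin diagram is a chain of 7 nodes with a double edge at one end; the terminal node there is the unique long simple root (C_7), so the type is C_7 (the algebra sp(14)).

C_7 (sp(14))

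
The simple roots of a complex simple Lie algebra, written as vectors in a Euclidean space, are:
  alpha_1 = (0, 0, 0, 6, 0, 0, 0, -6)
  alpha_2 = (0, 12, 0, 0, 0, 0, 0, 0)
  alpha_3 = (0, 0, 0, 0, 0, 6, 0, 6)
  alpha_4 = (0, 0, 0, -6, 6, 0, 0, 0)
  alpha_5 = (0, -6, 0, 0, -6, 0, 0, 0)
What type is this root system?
C_5

Compute the Cartan integers a_ij = 2(alpha_i, alpha_j)/(alpha_j, alpha_j); the resulting 5x5 Cartan matrix is
[[2, 0, -1, -1, 0], [0, 2, 0, 0, -2], [-1, 0, 2, 0, 0], [-1, 0, 0, 2, -1], [0, -1, 0, -1, 2]].
The roots have two lengths (squared-length ratio 2:1); the short ones are alpha_{1,3,4,5}. The associated Dynkin diagram is a chain of 5 nodes with a double edge at one end; the terminal node there is the unique long simple root (C_5), so the type is C_5 (the algebra sp(10)).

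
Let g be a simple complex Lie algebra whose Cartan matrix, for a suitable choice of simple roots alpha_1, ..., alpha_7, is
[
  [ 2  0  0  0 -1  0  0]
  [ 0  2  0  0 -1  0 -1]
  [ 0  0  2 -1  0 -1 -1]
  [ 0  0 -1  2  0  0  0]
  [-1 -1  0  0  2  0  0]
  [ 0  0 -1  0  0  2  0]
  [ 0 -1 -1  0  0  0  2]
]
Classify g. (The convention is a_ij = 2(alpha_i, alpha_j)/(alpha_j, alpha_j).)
type D_7

The matrix has rank 7 with 2's on the diagonal. Reading the off-diagonal entries as Dynkin edges (a single edge where a_ij = a_ji = -1; a double or triple edge where a_ij * a_ji = 2 or 3), the diagram is a chain of 5 nodes with a fork of two nodes at one end (D_7). One simple-root ordering that puts it in standard form is (alpha_1, alpha_5, alpha_2, alpha_7, alpha_3, alpha_4, alpha_6). So the algebra is type D_7, i.e. so(14).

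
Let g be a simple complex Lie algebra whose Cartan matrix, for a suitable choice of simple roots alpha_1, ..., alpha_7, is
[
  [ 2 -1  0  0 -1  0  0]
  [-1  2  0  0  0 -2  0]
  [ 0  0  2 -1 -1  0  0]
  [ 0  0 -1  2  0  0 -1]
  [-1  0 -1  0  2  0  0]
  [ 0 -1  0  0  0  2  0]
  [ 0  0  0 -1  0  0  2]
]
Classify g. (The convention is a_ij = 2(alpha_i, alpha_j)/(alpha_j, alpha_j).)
The matrix has rank 7 with 2's on the diagonal. Reading the off-diagonal entries as Dynkin edges (a single edge where a_ij = a_ji = -1; a double or triple edge where a_ij * a_ji = 2 or 3), the diagram is a chain of 7 nodes with a double edge at one end; the terminal node there is the unique short simple root (B_7). One simple-root ordering that puts it in standard form is (alpha_7, alpha_4, alpha_3, alpha_5, alpha_1, alpha_2, alpha_6). So the algebra is type B_7, i.e. so(15).

type B_7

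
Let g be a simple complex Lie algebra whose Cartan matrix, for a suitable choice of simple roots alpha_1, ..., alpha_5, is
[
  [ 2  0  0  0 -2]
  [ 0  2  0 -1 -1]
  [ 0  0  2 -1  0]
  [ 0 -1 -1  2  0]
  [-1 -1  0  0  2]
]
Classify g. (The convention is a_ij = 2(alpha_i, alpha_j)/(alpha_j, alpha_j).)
The matrix has rank 5 with 2's on the diagonal. Reading the off-diagonal entries as Dynkin edges (a single edge where a_ij = a_ji = -1; a double or triple edge where a_ij * a_ji = 2 or 3), the diagram is a chain of 5 nodes with a double edge at one end; the terminal node there is the unique long simple root (C_5). One simple-root ordering that puts it in standard form is (alpha_3, alpha_4, alpha_2, alpha_5, alpha_1). So the algebra is type C_5, i.e. sp(10).

type C_5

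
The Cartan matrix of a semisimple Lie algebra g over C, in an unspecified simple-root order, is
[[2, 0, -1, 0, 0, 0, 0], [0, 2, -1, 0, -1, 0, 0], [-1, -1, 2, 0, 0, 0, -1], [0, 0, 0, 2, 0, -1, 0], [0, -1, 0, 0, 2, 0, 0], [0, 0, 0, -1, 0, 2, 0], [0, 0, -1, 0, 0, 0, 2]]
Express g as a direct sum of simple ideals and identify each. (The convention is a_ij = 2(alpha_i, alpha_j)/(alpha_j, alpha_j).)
The diagram associated to this matrix has two connected components: the simple roots {alpha_4, alpha_6} form a chain of 2 nodes with single edges (A_2), and {alpha_1, alpha_2, alpha_3, alpha_5, alpha_7} form a chain of 3 nodes with a fork of two nodes at one end (D_5). A semisimple Lie algebra decomposes uniquely as the direct sum of simple ideals, one per connected component of its Dynkin diagram, so g ≅ A_2 ⊕ D_5 (dimension 8 + 45 = 53).

A2 ⊕ D5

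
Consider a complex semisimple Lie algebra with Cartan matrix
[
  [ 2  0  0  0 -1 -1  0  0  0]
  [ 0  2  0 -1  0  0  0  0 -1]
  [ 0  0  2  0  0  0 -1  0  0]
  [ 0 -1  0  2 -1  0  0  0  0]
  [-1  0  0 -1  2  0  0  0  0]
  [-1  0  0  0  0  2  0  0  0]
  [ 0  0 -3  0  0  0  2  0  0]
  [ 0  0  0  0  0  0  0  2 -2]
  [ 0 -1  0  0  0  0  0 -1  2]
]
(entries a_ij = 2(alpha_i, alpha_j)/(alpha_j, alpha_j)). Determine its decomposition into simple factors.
C_7 + G_2

The diagram associated to this matrix has two connected components: the simple roots {alpha_1, alpha_2, alpha_4, alpha_5, alpha_6, alpha_8, alpha_9} form a chain of 7 nodes with a double edge at one end; the terminal node there is the unique long simple root (C_7), and {alpha_3, alpha_7} form two nodes joined by a triple edge (G_2). A semisimple Lie algebra decomposes uniquely as the direct sum of simple ideals, one per connected component of its Dynkin diagram, so g ≅ C_7 ⊕ G_2 (dimension 105 + 14 = 119).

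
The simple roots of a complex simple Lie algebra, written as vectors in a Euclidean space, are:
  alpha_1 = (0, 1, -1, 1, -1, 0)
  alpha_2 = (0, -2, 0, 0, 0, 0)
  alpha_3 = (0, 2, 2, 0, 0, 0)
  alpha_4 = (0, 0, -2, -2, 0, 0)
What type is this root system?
Compute the Cartan integers a_ij = 2(alpha_i, alpha_j)/(alpha_j, alpha_j); the resulting 4x4 Cartan matrix is
[[2, -1, 0, 0], [-1, 2, -1, 0], [0, -2, 2, -1], [0, 0, -1, 2]].
The roots have two lengths (squared-length ratio 2:1); the short ones are alpha_{1,2}. The associated Dynkin diagram is a chain of 4 nodes with a double edge between the middle two (F_4), so the type is F_4.

F_4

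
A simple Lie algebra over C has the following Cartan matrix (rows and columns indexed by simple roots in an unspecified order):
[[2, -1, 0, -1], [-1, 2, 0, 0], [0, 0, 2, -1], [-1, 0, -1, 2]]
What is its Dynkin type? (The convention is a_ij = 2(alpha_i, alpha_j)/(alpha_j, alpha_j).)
The matrix has rank 4 with 2's on the diagonal. Reading the off-diagonal entries as Dynkin edges (a single edge where a_ij = a_ji = -1; a double or triple edge where a_ij * a_ji = 2 or 3), the diagram is a chain of 4 nodes with single edges (A_4). One simple-root ordering that puts it in standard form is (alpha_2, alpha_1, alpha_4, alpha_3). So the algebra is type A_4, i.e. sl(5).

A_4 (sl(5))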